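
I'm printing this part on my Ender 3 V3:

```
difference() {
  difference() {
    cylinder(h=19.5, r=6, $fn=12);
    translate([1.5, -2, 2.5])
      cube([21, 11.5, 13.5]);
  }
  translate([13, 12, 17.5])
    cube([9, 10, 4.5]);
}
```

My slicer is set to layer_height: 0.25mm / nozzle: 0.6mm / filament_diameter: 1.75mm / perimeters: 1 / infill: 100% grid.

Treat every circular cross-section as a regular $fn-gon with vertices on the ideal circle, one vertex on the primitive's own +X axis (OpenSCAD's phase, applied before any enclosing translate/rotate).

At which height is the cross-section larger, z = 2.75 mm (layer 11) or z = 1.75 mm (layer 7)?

Layer 11 (z = 2.75): the cylinder: section is a regular 12-gon, circumradius r=6 (area = (12/2)·6.000²·sin(360°/12) = 108.00 mm²); the cube at (1.5, -2) is present — its section is the full 21×11.5 rectangle (area 241.50 mm²); Taking the first minus the rest: starting from the r=6 cylinder (108.00 mm²), the 21×11.5 cube at (1.5, -2) partially overlaps it — only the 26.77 mm² overlap (of its 241.50 mm²) is removed, clipping the outline — area = 81.23 mm²; the cube at (13, 12) is absent (z outside [17.5, 22]); Subtracting the remaining from the first: none of the subtracted shapes is present at this height, so the result so far is unchanged — area = 81.23 mm². So its area = 81.23 mm². Layer 7 (z = 1.75): the r=6 cylinder contributes a regular 12-gon of circumradius 6 (area = (12/2)·6.000²·sin(360°/12) = 108.00 mm²); the cube at (1.5, -2) is not intersected at this z (z outside [2.5, 16]); Taking the first minus the rest: none of the subtracted shapes is present at this height, so the r=6 cylinder is unchanged — area = 108.00 mm²; the cube at (13, 12) is absent (z outside [17.5, 22]); Taking the first minus the rest: none of the subtracted shapes is present at this height, so that combined region is unchanged — area = 108.00 mm². So its area = 108.00 mm². Layer 7 is larger (108.00 vs 81.23 mm²).

layer 7 (z = 1.75 mm)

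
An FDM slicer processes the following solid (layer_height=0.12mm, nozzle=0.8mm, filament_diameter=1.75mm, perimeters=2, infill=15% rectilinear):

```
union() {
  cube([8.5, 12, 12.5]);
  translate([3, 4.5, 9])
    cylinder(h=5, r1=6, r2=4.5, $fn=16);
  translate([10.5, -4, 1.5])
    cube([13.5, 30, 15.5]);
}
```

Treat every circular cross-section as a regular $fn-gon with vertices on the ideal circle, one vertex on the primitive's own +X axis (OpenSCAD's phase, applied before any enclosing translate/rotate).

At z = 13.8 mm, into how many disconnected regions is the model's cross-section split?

At z = 13.8 mm: the cube does not reach this height (z outside [0, 12.5]); the cone at (3, 4.5): at t=0.960 of its height the radius interpolates to r₁+(r₂−r₁)t = 4.560, giving a regular 16-gon of that circumradius; the 13.5×30 cube at (10.5, -4) contributes its full rectangle; Taking the union: the 2 present regions are separate (no shared area or edge), so areas and boundary lengths simply add and each stays a separate island — 2 connected regions. The result has 2 disconnected regions.

2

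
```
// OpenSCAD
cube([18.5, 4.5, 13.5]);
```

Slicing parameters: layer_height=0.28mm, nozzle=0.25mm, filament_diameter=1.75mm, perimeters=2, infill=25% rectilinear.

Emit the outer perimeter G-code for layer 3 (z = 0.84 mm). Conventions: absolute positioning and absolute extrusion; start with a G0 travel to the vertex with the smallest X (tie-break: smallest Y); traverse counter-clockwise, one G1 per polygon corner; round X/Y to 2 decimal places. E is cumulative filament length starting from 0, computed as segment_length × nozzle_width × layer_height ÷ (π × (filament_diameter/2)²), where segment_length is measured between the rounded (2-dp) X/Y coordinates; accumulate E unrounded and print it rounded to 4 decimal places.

At z = 0.84 mm: the cube is present — its section is the full 18.5×4.5 rectangle. The outline is a single polygon with 4 vertices. Extrusion per mm of travel: 0.25 × 0.28 / (π × 0.875²) = 0.029103. Accumulating E over each segment gives final E = 1.3387.

G0 X0.00 Y0.00 Z0.84
G1 X18.50 Y0.00 E0.5384
G1 X18.50 Y4.50 E0.6694
G1 X0.00 Y4.50 E1.2078
G1 X0.00 Y0.00 E1.3387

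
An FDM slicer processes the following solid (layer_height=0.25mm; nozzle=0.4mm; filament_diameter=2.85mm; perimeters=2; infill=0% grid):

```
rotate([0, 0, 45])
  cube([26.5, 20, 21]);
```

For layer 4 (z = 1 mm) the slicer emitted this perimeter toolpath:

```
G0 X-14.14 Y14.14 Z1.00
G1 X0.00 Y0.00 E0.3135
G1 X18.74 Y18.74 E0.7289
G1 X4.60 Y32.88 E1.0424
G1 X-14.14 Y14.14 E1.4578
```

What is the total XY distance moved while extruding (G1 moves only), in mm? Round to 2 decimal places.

Sum the Euclidean lengths of each G1 segment: total = 93.00 mm.

93.00 mm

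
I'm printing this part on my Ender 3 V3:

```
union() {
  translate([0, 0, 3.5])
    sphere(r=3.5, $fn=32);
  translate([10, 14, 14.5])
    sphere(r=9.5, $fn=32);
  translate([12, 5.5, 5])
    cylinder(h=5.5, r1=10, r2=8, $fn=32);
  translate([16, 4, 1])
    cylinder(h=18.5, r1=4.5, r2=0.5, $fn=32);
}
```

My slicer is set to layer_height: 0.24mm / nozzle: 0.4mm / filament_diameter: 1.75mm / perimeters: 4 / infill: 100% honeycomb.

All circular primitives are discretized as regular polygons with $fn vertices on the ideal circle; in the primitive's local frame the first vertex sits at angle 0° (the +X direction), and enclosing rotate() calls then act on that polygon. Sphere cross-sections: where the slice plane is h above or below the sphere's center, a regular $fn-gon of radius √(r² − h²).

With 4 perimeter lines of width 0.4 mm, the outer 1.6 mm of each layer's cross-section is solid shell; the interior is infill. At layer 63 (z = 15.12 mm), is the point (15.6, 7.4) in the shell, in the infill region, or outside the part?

At z = 15.12 mm: the sphere is absent (|z−center|=11.620 > r=3.5); the sphere at (10, 14): section is a regular 32-gon, circumradius = √(r²−h²) = √(9.5²−0.62²) = 9.480; the cone at (12, 5.5) is not intersected at this z (z outside [5, 10.5]); the cone at (16, 4) (r1=4.5→r2=0.5) has section circumradius 1.447 here — a regular 32-gon; Combining (union): the 2 present regions are separate (no shared area or edge), so areas and boundary lengths simply add and each stays a separate island — 2 connected regions. Overall, the cross-section has 2 separate islands. The nearest boundary edge runs (16.70, 7.30)→(15.27, 6.12); distance from the point to it = 0.78 mm. (Shell/infill is judged within the island containing the point — the largest one.) The point is inside the cross-section, 0.78 mm from the nearest boundary — within the 1.6 mm shell band (4 × 0.4).

shell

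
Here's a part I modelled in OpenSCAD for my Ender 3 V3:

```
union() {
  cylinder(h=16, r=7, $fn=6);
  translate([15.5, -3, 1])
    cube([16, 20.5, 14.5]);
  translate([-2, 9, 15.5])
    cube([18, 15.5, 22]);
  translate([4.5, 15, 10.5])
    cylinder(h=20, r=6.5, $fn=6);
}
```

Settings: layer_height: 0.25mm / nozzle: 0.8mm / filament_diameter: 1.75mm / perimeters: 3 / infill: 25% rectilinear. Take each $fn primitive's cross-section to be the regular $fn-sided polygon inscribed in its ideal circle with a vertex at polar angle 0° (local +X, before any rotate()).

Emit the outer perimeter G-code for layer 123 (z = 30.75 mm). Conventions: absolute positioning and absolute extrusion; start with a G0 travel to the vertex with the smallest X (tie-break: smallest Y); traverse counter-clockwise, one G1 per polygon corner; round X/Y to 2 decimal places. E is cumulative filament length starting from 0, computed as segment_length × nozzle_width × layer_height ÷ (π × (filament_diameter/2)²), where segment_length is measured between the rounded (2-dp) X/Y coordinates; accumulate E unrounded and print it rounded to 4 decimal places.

G0 X-2.00 Y9.00 Z30.75
G1 X16.00 Y9.00 E1.4967
G1 X16.00 Y24.50 E2.7855
G1 X-2.00 Y24.50 E4.2822
G1 X-2.00 Y9.00 E5.5711

At z = 30.75 mm: the cylinder is absent (z outside [0, 16]); the cube at (15.5, -3) is not intersected at this z (z outside [1, 15.5]); the 18×15.5 cube at (-2, 9) contributes its full rectangle; the cylinder at (4.5, 15) is absent (z outside [10.5, 30.5]); Merging all regions: only the 18×15.5 cube at (-2, 9) is present, so the union is just that shape — 1 connected region. The outline is a single polygon with 4 vertices. Extrusion per mm of travel: 0.8 × 0.25 / (π × 0.875²) = 0.083150. Accumulating E over each segment gives final E = 5.5711.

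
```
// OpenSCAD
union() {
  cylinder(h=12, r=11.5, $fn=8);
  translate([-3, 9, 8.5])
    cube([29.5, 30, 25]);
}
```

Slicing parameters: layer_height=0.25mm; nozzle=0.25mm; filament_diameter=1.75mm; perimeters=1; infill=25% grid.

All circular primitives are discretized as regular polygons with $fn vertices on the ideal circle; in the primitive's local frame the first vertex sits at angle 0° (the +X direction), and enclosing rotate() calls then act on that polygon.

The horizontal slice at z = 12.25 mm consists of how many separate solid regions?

1

At z = 12.25 mm: the cylinder is absent (z outside [0, 12]); the cube at (-3, 9) is present — its section is the full 29.5×30 rectangle; Taking the union: only the 29.5×30 cube at (-3, 9) is present, so the union is just that shape — 1 connected region. The result has 1 disconnected region.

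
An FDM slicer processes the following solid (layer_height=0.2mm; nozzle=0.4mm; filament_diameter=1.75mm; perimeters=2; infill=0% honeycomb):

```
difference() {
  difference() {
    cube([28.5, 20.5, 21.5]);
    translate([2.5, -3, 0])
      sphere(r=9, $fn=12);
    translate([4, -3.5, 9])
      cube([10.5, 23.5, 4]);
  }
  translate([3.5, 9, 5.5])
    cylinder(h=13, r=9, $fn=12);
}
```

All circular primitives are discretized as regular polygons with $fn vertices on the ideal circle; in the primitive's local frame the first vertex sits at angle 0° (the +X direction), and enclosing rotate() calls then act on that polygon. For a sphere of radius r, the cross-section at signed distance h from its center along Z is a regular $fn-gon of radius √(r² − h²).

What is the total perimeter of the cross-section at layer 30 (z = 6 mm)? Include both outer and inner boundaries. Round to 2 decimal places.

101.30 mm

At z = 6 mm: the cube (footprint 28.5×20.5) is included at this height (perimeter 98.00 mm); the r=9 sphere at (2.5, -3) slices to a regular 12-gon of circumradius 6.708 (√(r²−h²) with h=6 from center) (perimeter = 2·12·6.708·sin(180°/12) = 41.67 mm); the cube at (4, -3.5) is not intersected at this z (z outside [9, 13]); After the difference (first − rest): starting from the 28.5×20.5 cube, the r=9 sphere at (2.5, -3) partially overlaps it — only the 23.26 mm² overlap (of its 135.00 mm²) is removed, clipping the outline — boundary = 96.46 mm; the cylinder at (3.5, 9): section is a regular 12-gon, circumradius r=9 (perimeter = 2·12·9.000·sin(180°/12) = 55.90 mm); After the difference (first − rest): starting from the result so far, the r=9 cylinder at (3.5, 9) partially overlaps it — only the 162.37 mm² overlap (of its 243.00 mm²) is removed, clipping the outline — boundary = 101.30 mm. Overall, the cross-section is a single solid region. Total boundary length (outer) = 101.30 mm.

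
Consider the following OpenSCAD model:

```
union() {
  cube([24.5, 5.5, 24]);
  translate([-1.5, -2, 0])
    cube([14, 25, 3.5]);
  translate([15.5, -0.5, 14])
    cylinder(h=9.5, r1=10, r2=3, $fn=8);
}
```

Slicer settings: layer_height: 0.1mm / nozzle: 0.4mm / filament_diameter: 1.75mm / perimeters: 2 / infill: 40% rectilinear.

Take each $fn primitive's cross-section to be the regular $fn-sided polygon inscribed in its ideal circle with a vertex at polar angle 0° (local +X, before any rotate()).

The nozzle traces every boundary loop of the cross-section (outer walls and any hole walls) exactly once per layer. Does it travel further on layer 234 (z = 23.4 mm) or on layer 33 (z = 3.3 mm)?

Layer 234 (z = 23.4): the 24.5×5.5 cube contributes its full rectangle (perimeter 60.00 mm); the cube at (-1.5, -2) is absent (z outside [0, 3.5]); the cone at (15.5, -0.5): at t=0.989 of its height the radius interpolates to r₁+(r₂−r₁)t = 3.074, giving a regular 8-gon of that circumradius (perimeter = 2·8·3.074·sin(180°/8) = 18.82 mm); Taking the union: the regions partially overlap (shared area 10.39 mm²), so the edge portions inside another operand are dropped and the merged outline is re-measured after clipping — boundary = 64.76 mm. So its perimeter = 64.76 mm. Layer 33 (z = 3.3): the 24.5×5.5 cube contributes its full rectangle (perimeter 60.00 mm); the cube at (-1.5, -2) (footprint 14×25) is included at this height (perimeter 78.00 mm); the cone at (15.5, -0.5) is absent (z outside [14, 23.5]); Combining (union): the regions partially overlap (shared area 68.75 mm²), so the edge portions inside another operand are dropped and the merged outline is re-measured after clipping — boundary = 102.00 mm. So its perimeter = 102.00 mm. Layer 33 is larger (102.00 vs 64.76 mm).

layer 33 (z = 3.3 mm)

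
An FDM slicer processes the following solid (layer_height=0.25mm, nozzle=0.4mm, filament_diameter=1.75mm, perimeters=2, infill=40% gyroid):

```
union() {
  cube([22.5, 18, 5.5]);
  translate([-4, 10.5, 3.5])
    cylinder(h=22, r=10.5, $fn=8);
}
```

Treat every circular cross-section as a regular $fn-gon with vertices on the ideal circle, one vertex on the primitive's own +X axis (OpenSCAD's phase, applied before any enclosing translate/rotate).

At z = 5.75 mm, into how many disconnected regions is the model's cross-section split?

At z = 5.75 mm: the cube is absent (z outside [0, 5.5]); the cylinder at (-4, 10.5): section is a regular 8-gon, circumradius r=10.5; Taking the union: only the r=10.5 cylinder at (-4, 10.5) is present, so the union is just that shape — 1 connected region. The result has 1 disconnected region.

1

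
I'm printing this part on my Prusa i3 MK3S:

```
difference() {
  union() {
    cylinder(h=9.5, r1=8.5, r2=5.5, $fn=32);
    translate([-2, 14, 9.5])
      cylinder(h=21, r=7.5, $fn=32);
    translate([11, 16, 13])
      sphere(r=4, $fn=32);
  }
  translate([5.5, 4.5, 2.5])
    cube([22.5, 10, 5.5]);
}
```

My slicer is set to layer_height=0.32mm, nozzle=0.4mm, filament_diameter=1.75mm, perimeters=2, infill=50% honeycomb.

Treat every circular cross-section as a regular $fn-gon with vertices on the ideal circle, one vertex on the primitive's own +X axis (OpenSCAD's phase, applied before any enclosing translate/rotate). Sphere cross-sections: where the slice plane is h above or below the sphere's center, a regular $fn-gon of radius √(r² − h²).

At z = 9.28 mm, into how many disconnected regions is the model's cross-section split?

At z = 9.28 mm: the cone: at t=0.977 of its height the radius interpolates to r₁+(r₂−r₁)t = 5.569, giving a regular 32-gon of that circumradius; the cylinder at (-2, 14) is absent (z outside [9.5, 30.5]); the r=4 sphere at (11, 16) slices to a regular 32-gon of circumradius 1.470 (√(r²−h²) with h=3.72 from center); Merging all regions: the 2 present regions are separate (no shared area or edge), so areas and boundary lengths simply add and each stays a separate island — 2 connected regions; the cube at (5.5, 4.5) does not reach this height (z outside [2.5, 8]); Subtracting the remaining from the first: none of the subtracted shapes is present at this height, so that combined region is unchanged — 2 connected regions. The result has 2 disconnected regions.

2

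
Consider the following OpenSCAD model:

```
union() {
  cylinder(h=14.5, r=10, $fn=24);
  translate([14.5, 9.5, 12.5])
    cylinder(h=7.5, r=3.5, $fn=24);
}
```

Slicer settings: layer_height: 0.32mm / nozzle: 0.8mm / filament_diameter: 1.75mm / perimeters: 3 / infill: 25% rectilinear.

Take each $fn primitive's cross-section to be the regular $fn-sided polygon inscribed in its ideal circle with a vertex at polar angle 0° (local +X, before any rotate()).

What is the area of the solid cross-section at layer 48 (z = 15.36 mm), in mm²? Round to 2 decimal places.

At z = 15.36 mm: the cylinder is absent (z outside [0, 14.5]); the r=3.5 cylinder at (14.5, 9.5) contributes a regular 24-gon of circumradius 3.5 (area = (24/2)·3.500²·sin(360°/24) = 38.05 mm²); Taking the union: only the r=3.5 cylinder at (14.5, 9.5) is present, so the union is just that shape — area = 38.05 mm². Overall, the cross-section is a single solid region. Net area = 38.05 mm².

38.05 mm²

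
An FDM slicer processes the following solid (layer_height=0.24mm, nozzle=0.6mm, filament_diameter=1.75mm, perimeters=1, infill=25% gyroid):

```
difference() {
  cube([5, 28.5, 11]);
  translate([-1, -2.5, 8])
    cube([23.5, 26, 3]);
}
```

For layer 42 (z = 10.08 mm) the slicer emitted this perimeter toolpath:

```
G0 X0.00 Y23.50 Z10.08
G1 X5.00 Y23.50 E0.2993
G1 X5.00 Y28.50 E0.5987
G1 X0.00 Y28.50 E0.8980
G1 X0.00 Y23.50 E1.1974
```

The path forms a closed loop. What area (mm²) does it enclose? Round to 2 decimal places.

25.00 mm²

Apply the shoelace formula to the sequence of (X, Y) vertices; enclosed area = 25.00 mm².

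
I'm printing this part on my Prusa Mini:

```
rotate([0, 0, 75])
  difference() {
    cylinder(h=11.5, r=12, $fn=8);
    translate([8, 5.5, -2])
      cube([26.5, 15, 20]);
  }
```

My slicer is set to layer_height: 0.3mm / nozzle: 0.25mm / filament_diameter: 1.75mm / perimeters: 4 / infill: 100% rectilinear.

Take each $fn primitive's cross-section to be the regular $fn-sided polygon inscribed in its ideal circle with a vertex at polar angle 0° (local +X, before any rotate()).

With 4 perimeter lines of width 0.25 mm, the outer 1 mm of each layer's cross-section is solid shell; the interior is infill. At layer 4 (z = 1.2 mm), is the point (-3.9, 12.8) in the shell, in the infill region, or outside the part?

outside

At z = 1.2 mm: the r=12 cylinder gives a regular 8-gon of circumradius 12 (constant along its height); the 26.5×15 cube at (8, 5.5) contributes its full rectangle; After the difference (first − rest): starting from the r=12 cylinder, the 26.5×15 cube at (8, 5.5) partially overlaps it — only the 3.34 mm² overlap (of its 397.50 mm²) is removed, clipping the outline — 1 connected region; (whole slice rotated 75° about Z — lengths, areas and connectivity unchanged). Overall, the cross-section is a single solid region. Undo the 75° rotation: the query point maps to (11.354, 7.080) in the un-rotated model frame. The nearest boundary edge runs (8.00, 5.50)→(9.72, 5.50); distance from the point to it = 2.27 mm. The point is not inside any of the regions above, so it lies outside the cross-section (2.27 mm from the nearest boundary).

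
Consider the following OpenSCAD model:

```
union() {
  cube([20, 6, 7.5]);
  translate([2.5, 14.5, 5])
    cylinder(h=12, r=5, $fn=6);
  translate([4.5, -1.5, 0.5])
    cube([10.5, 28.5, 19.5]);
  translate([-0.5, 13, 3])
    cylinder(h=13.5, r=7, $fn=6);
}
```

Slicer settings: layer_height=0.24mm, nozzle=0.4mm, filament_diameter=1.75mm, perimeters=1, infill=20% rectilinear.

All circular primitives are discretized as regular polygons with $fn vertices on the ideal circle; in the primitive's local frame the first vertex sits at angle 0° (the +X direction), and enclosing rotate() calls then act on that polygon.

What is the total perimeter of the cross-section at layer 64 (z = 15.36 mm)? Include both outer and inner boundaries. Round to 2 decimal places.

101.34 mm

At z = 15.36 mm: the cube is not intersected at this z (z outside [0, 7.5]); the cylinder at (2.5, 14.5): section is a regular 6-gon, circumradius r=5 (perimeter = 2·6·5.000·sin(180°/6) = 30.00 mm); the cube at (4.5, -1.5) (footprint 10.5×28.5) is included at this height (perimeter 78.00 mm); the r=7 cylinder at (-0.5, 13) contributes a regular 6-gon of circumradius 7 (perimeter = 2·6·7.000·sin(180°/6) = 42.00 mm); Merging all regions: the regions partially overlap (shared area 70.26 mm²), so the edge portions inside another operand are dropped and the merged outline is re-measured after clipping — boundary = 101.34 mm. Overall, the cross-section is a single solid region. Total boundary length (outer) = 101.34 mm.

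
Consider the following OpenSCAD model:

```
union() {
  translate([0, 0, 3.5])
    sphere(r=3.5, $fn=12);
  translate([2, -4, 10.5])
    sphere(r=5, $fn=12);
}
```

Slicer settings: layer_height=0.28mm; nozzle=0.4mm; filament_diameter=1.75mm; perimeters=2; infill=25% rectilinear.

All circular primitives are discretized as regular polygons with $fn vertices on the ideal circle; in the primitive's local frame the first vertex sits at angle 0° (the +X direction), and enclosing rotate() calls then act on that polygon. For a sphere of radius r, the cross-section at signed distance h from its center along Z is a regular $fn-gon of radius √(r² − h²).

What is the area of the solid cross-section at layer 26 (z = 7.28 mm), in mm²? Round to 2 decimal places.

43.89 mm²

At z = 7.28 mm: the sphere is absent (|z−center|=3.780 > r=3.5); the sphere at (2, -4): section is a regular 12-gon, circumradius = √(r²−h²) = √(5²−3.22²) = 3.825 (area = (12/2)·3.825²·sin(360°/12) = 43.89 mm²); Merging all regions: only the r=5 sphere at (2, -4) is present, so the union is just that shape — area = 43.89 mm². Overall, the cross-section is a single solid region. Net area = 43.89 mm².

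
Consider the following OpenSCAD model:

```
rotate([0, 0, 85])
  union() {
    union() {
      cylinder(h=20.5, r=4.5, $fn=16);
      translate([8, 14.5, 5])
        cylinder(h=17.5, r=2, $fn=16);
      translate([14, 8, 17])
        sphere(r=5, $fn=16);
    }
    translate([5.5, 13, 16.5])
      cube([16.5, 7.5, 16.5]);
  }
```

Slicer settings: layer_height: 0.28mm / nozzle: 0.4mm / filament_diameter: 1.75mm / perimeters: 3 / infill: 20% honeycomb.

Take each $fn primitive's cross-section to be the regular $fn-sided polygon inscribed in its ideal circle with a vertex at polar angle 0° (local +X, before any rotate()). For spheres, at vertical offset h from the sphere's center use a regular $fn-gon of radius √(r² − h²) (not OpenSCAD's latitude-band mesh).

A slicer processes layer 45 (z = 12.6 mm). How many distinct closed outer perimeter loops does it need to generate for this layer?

At z = 12.6 mm: the cylinder: section is a regular 16-gon, circumradius r=4.5; the cylinder at (8, 14.5): section is a regular 16-gon, circumradius r=2; the r=5 sphere at (14, 8) contributes a regular 16-gon of circumradius √(5²−4.4²) = 2.375; Merging all regions: the 3 present regions are separate (no shared area or edge), so areas and boundary lengths simply add and each stays a separate island — 3 connected regions; the cube at (5.5, 13) does not reach this height (z outside [16.5, 33]); Combining (union): only that combined region is present, so the union is just that shape — 3 connected regions; (whole slice rotated 85° about Z — lengths, areas and connectivity unchanged). The result has 3 disconnected regions.

3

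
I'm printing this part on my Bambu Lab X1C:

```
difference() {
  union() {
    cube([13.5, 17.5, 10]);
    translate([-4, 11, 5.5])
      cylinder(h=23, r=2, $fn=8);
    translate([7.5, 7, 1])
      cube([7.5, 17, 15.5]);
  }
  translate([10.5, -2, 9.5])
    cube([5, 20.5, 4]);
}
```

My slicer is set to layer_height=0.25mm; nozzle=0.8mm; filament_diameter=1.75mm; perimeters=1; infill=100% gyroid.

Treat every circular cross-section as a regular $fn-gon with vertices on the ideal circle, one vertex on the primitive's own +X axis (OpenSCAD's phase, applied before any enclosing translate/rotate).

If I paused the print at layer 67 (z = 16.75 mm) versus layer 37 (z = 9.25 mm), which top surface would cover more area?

layer 37 (z = 9.25 mm)

Layer 67 (z = 16.75): the cube is not intersected at this z (z outside [0, 10]); the r=2 cylinder at (-4, 11) contributes a regular 8-gon of circumradius 2 (area = (8/2)·2.000²·sin(360°/8) = 11.31 mm²); the cube at (7.5, 7) is not intersected at this z (z outside [1, 16.5]); Combining (union): only the r=2 cylinder at (-4, 11) is present, so the union is just that shape — area = 11.31 mm²; the cube at (10.5, -2) does not reach this height (z outside [9.5, 13.5]); Taking the first minus the rest: none of the subtracted shapes is present at this height, so that combined region is unchanged — area = 11.31 mm². So its area = 11.31 mm². Layer 37 (z = 9.25): the cube is present — its section is the full 13.5×17.5 rectangle (area 236.25 mm²); the cylinder at (-4, 11): section is a regular 8-gon, circumradius r=2 (area = (8/2)·2.000²·sin(360°/8) = 11.31 mm²); the 7.5×17 cube at (7.5, 7) contributes its full rectangle (area 127.50 mm²); Combining (union): the regions partially overlap — summed areas 375.06 mm² minus the doubly-counted overlap 63.00 mm² gives 312.06 mm² — area = 312.06 mm²; the cube at (10.5, -2) does not reach this height (z outside [9.5, 13.5]); Taking the first minus the rest: none of the subtracted shapes is present at this height, so that combined region is unchanged — area = 312.06 mm². So its area = 312.06 mm². Layer 37 is larger (312.06 vs 11.31 mm²).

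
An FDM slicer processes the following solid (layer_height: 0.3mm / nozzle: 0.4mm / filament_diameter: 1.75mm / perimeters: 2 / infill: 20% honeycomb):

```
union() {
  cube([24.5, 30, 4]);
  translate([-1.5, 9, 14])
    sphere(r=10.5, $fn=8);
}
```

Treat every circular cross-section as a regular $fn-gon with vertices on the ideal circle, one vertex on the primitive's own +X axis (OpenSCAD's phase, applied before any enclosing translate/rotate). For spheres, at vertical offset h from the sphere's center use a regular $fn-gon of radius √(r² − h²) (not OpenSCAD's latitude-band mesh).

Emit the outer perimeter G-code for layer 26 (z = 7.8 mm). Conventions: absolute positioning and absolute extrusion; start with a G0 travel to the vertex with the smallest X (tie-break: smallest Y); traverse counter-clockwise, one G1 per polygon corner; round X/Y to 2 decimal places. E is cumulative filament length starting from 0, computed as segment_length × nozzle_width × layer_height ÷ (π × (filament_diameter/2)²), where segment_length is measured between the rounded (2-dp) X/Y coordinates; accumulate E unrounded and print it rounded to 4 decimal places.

G0 X-9.97 Y9.00 Z7.80
G1 X-7.49 Y3.01 E0.3234
G1 X-1.50 Y0.53 E0.6469
G1 X4.49 Y3.01 E0.9703
G1 X6.97 Y9.00 E1.2938
G1 X4.49 Y14.99 E1.6172
G1 X-1.50 Y17.47 E1.9407
G1 X-7.49 Y14.99 E2.2641
G1 X-9.97 Y9.00 E2.5875

At z = 7.8 mm: the cube is not intersected at this z (z outside [0, 4]); the r=10.5 sphere at (-1.5, 9) contributes a regular 8-gon of circumradius √(10.5²−6.2²) = 8.474; Combining (union): only the r=10.5 sphere at (-1.5, 9) is present, so the union is just that shape — 1 connected region. The outline is a single polygon with 8 vertices. Extrusion per mm of travel: 0.4 × 0.3 / (π × 0.875²) = 0.049890. Accumulating E over each segment gives final E = 2.5875.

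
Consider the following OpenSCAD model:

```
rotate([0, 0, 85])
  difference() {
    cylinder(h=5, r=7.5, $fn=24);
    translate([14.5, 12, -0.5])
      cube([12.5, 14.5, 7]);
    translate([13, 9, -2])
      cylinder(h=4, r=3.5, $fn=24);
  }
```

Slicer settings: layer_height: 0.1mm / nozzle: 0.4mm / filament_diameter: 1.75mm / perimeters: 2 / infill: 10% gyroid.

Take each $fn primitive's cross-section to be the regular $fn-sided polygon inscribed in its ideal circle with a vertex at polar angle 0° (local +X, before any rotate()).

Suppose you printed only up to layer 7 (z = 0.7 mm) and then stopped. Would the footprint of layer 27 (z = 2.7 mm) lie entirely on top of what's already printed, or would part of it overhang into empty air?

entirely on top

Compare the two slices. At z = 0.7: the cylinder: section is a regular 24-gon, circumradius r=7.5 (area = (24/2)·7.500²·sin(360°/24) = 174.70 mm²); the 12.5×14.5 cube at (14.5, 12) contributes its full rectangle (area 181.25 mm²); the cylinder at (13, 9): section is a regular 24-gon, circumradius r=3.5 (area = (24/2)·3.500²·sin(360°/24) = 38.05 mm²); After the difference (first − rest): starting from the r=7.5 cylinder (174.70 mm²), the 12.5×14.5 cube at (14.5, 12) misses the remaining region (no effect); the r=3.5 cylinder at (13, 9) misses the remaining region (no effect) — area = 174.70 mm²; (whole slice rotated 85° about Z — lengths, areas and connectivity unchanged). At z = 2.7: the r=7.5 cylinder gives a regular 24-gon of circumradius 7.5 (constant along its height) (area = (24/2)·7.500²·sin(360°/24) = 174.70 mm²); the cube at (14.5, 12) is present — its section is the full 12.5×14.5 rectangle (area 181.25 mm²); the cylinder at (13, 9) does not reach this height (z outside [-2, 2]); Taking the first minus the rest: starting from the r=7.5 cylinder (174.70 mm²), the 12.5×14.5 cube at (14.5, 12) misses the remaining region (no effect) — area = 174.70 mm²; (rotated 85° about Z; rotation is an isometry so areas/perimeters/island counts are preserved). Checking containment: the cross-section at z = 2.7 is a subset of the cross-section at z = 0.7.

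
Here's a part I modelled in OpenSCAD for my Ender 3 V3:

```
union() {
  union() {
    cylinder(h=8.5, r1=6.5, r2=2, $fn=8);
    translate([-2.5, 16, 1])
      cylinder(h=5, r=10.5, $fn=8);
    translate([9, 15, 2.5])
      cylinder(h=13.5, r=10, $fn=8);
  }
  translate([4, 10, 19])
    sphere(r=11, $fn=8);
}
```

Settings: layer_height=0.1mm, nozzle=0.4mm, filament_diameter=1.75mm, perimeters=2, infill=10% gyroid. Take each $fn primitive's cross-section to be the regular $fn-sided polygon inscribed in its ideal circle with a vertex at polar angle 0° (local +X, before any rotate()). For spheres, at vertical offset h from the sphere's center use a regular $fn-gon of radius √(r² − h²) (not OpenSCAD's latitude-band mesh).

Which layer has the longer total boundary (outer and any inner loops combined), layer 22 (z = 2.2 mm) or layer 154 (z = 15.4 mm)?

Layer 22 (z = 2.2): the cone contributes a regular 8-gon of circumradius 5.335 (interpolated between r1=6.5 and r2=2 at t=0.259) (perimeter = 2·8·5.335·sin(180°/8) = 32.67 mm); the r=10.5 cylinder at (-2.5, 16) gives a regular 8-gon of circumradius 10.5 (constant along its height) (perimeter = 2·8·10.500·sin(180°/8) = 64.29 mm); the cylinder at (9, 15) is absent (z outside [2.5, 16]); Combining (union): the 2 present regions are separate (no shared area or edge), so areas and boundary lengths simply add and each stays a separate island — boundary = 96.96 mm; the sphere at (4, 10) does not reach this height (|z−center|=16.800 > r=11); Merging all regions: only the result so far is present, so the union is just that shape — boundary = 96.96 mm. So its perimeter = 96.96 mm. Layer 154 (z = 15.4): the cone does not reach this height (z outside [0, 8.5]); the cylinder at (-2.5, 16) does not reach this height (z outside [1, 6]); the cylinder at (9, 15): section is a regular 8-gon, circumradius r=10 (perimeter = 2·8·10.000·sin(180°/8) = 61.23 mm); Taking the union: only the r=10 cylinder at (9, 15) is present, so the union is just that shape — boundary = 61.23 mm; the r=11 sphere at (4, 10) slices to a regular 8-gon of circumradius 10.394 (√(r²−h²) with h=3.6 from center) (perimeter = 2·8·10.394·sin(180°/8) = 63.64 mm); Combining (union): the regions partially overlap (shared area 160.17 mm²), so the edge portions inside another operand are dropped and the merged outline is re-measured after clipping — boundary = 77.74 mm. So its perimeter = 77.74 mm. Layer 22 is larger (96.96 vs 77.74 mm).

layer 22 (z = 2.2 mm)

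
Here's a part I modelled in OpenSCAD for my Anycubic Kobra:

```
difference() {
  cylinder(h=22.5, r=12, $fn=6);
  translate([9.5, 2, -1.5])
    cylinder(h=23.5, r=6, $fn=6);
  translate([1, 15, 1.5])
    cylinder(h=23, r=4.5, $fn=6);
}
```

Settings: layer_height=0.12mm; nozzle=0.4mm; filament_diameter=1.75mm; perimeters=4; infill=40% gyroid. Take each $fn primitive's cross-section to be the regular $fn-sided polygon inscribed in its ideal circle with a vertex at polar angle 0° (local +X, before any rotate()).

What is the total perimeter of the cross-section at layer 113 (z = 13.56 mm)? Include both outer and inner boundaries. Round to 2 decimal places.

At z = 13.56 mm: the cylinder: section is a regular 6-gon, circumradius r=12 (perimeter = 2·6·12.000·sin(180°/6) = 72.00 mm); the cylinder at (9.5, 2): section is a regular 6-gon, circumradius r=6 (perimeter = 2·6·6.000·sin(180°/6) = 36.00 mm); the r=4.5 cylinder at (1, 15) contributes a regular 6-gon of circumradius 4.5 (perimeter = 2·6·4.500·sin(180°/6) = 27.00 mm); Taking the first minus the rest: starting from the r=12 cylinder, the r=6 cylinder at (9.5, 2) partially overlaps it — only the 54.85 mm² overlap (of its 93.53 mm²) is removed, clipping the outline; the r=4.5 cylinder at (1, 15) misses the remaining region (no effect) — boundary = 77.00 mm. Overall, the cross-section is a single solid region. Total boundary length (outer) = 77.00 mm.

77.00 mm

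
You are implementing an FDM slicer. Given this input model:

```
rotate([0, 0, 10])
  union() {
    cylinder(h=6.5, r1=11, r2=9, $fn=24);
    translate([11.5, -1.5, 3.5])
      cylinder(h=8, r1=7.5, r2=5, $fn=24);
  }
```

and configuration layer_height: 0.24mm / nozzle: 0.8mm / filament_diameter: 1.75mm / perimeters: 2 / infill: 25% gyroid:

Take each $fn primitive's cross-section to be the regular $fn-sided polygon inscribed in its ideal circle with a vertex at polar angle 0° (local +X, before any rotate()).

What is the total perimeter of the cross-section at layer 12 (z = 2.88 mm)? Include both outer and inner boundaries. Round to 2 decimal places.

63.37 mm

At z = 2.88 mm: the cone contributes a regular 24-gon of circumradius 10.114 (interpolated between r1=11 and r2=9 at t=0.443) (perimeter = 2·24·10.114·sin(180°/24) = 63.37 mm); the cone at (11.5, -1.5) is absent (z outside [3.5, 11.5]); Taking the union: only the cone is present, so the union is just that shape — boundary = 63.37 mm; (rotated 10° about Z; rotation is an isometry so areas/perimeters/island counts are preserved). Overall, the cross-section is a single solid region. Total boundary length (outer) = 63.37 mm.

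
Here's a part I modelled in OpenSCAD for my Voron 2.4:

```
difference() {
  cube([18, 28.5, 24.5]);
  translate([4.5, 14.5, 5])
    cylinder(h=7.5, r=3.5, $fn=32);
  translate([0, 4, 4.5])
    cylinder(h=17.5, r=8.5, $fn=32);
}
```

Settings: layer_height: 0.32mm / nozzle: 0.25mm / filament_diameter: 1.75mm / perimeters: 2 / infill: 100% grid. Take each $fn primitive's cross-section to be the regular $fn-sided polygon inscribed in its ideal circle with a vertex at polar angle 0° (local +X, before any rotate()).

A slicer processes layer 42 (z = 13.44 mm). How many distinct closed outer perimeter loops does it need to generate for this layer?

At z = 13.44 mm: the 18×28.5 cube contributes its full rectangle; the cylinder at (4.5, 14.5) is absent (z outside [5, 12.5]); the r=8.5 cylinder at (0, 4) contributes a regular 32-gon of circumradius 8.5; Taking the first minus the rest: starting from the 18×28.5 cube, the r=8.5 cylinder at (0, 4) partially overlaps it — only the 88.97 mm² overlap (of its 225.52 mm²) is removed, clipping the outline — 1 connected region. The result has 1 disconnected region.

1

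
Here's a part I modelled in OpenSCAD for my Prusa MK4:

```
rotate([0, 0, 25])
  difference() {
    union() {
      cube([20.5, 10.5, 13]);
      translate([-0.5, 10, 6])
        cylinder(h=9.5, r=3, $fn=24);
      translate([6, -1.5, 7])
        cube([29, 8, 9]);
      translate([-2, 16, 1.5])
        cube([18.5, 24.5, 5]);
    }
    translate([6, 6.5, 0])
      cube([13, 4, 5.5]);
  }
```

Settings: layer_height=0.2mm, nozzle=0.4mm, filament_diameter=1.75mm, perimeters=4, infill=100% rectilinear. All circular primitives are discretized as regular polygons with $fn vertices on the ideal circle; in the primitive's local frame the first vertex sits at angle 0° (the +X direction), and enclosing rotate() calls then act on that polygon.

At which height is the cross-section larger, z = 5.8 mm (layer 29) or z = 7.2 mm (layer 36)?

Layer 29 (z = 5.8): the cube is present — its section is the full 20.5×10.5 rectangle (area 215.25 mm²); the cylinder at (-0.5, 10) is absent (z outside [6, 15.5]); the cube at (6, -1.5) is absent (z outside [7, 16]); the 18.5×24.5 cube at (-2, 16) contributes its full rectangle (area 453.25 mm²); Taking the union: the 2 present regions are separate (no shared area or edge), so areas and boundary lengths simply add and each stays a separate island — area = 668.50 mm²; the cube at (6, 6.5) is not intersected at this z (z outside [0, 5.5]); After the difference (first − rest): none of the subtracted shapes is present at this height, so that combined region is unchanged — area = 668.50 mm²; (rotated 25° about Z; rotation is an isometry so areas/perimeters/island counts are preserved). So its area = 668.50 mm². Layer 36 (z = 7.2): the 20.5×10.5 cube contributes its full rectangle (area 215.25 mm²); the cylinder at (-0.5, 10): section is a regular 24-gon, circumradius r=3 (area = (24/2)·3.000²·sin(360°/24) = 27.95 mm²); the 29×8 cube at (6, -1.5) contributes its full rectangle (area 232.00 mm²); the cube at (-2, 16) is not intersected at this z (z outside [1.5, 6.5]); Taking the union: the regions partially overlap — summed areas 475.20 mm² minus the doubly-counted overlap 100.99 mm² gives 374.21 mm² — area = 374.21 mm²; the cube at (6, 6.5) is absent (z outside [0, 5.5]); Taking the first minus the rest: none of the subtracted shapes is present at this height, so the result so far is unchanged — area = 374.21 mm²; (rotated 25° about Z; rotation is an isometry so areas/perimeters/island counts are preserved). So its area = 374.21 mm². Layer 29 is larger (668.50 vs 374.21 mm²).

layer 29 (z = 5.8 mm)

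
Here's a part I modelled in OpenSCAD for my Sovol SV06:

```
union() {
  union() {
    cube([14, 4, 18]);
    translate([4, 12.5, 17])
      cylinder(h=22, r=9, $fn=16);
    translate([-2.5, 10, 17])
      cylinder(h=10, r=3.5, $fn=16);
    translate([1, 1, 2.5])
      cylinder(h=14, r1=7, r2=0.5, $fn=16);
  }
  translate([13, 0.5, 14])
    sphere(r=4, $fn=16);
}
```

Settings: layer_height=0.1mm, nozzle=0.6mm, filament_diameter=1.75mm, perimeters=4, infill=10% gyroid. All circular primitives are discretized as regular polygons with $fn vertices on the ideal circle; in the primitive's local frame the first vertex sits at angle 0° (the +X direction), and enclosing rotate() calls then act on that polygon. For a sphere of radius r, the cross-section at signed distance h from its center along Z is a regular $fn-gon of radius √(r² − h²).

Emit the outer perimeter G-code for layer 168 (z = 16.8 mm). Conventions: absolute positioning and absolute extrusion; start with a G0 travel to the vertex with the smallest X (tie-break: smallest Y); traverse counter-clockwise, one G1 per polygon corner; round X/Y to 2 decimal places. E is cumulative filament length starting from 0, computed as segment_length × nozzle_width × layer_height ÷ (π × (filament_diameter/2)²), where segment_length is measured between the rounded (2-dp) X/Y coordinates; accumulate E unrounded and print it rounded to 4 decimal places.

At z = 16.8 mm: the 14×4 cube contributes its full rectangle; the cylinder at (4, 12.5) is not intersected at this z (z outside [17, 39]); the cylinder at (-2.5, 10) is not intersected at this z (z outside [17, 27]); the cone at (1, 1) does not reach this height (z outside [2.5, 16.5]); Taking the union: only the 14×4 cube is present, so the union is just that shape — 1 connected region; the r=4 sphere at (13, 0.5) slices to a regular 16-gon of circumradius 2.857 (√(r²−h²) with h=2.8 from center); Combining (union): the regions partially overlap (shared area 10.91 mm²), so overlapping operands fuse into one piece — 1 connected region. The outline is a single polygon with 16 vertices. Extrusion per mm of travel: 0.6 × 0.1 / (π × 0.875²) = 0.024945. Accumulating E over each segment gives final E = 1.0210.

G0 X0.00 Y0.00 Z16.80
G1 X10.24 Y0.00 E0.2554
G1 X10.36 Y-0.59 E0.2705
G1 X10.98 Y-1.52 E0.2983
G1 X11.91 Y-2.14 E0.3262
G1 X13.00 Y-2.36 E0.3540
G1 X14.09 Y-2.14 E0.3817
G1 X15.02 Y-1.52 E0.4096
G1 X15.64 Y-0.59 E0.4375
G1 X15.86 Y0.50 E0.4652
G1 X15.64 Y1.59 E0.4929
G1 X15.02 Y2.52 E0.5208
G1 X14.09 Y3.14 E0.5487
G1 X14.00 Y3.16 E0.5510
G1 X14.00 Y4.00 E0.5720
G1 X0.00 Y4.00 E0.9212
G1 X0.00 Y0.00 E1.0210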